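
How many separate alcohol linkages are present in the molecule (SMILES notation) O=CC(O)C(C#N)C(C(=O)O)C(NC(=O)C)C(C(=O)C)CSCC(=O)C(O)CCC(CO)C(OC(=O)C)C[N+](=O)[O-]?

3

terminal –CHO: carbonyl C bonded to H and C → aldehyde.
–OH on an sp³ carbon → alcohol (secondary).
pendant –C≡N: nitrile.
pendant –COOH: carbonyl C bonded to C and –OH → carboxylic acid.
pendant –NHC(=O)CH3: N bonded to a carbonyl → amide (not amine).
pendant –COCH3: carbonyl C bonded to two carbons → ketone.
C–S–C linkage → sulfide (thioether).
–C(=O)– with carbon on both sides → ketone.
–OH on an sp³ carbon → alcohol (secondary).
pendant –CH2OH on an sp³ backbone C → alcohol.
pendant –OC(=O)CH3: an acyloxy group → ester.
–NO2 on carbon → nitro group.
Alcohol appears at: CH(OH), CH(OH), CH(CH2OH) → 3.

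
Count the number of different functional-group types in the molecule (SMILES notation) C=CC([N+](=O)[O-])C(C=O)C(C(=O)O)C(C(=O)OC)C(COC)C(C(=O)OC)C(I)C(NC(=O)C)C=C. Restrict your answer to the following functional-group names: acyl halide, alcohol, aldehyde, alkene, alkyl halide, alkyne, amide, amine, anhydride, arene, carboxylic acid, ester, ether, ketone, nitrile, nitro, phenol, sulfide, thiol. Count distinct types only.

8

Working along the chain:
  CH2=CH: C=C double bond → alkene.
  CH(NO2): –NO2 on an sp³ carbon → nitro (the N=O is not a carbonyl).
  CH(CHO): pendant –CHO: carbonyl C bonded to C and H → aldehyde.
  CH(COOH): pendant –COOH: carbonyl C bonded to C and –OH → carboxylic acid.
  CH(COOCH3): pendant –COOCH3: carbonyl C bonded to C and –OCH3 → ester.
  CH(CH2OCH3): pendant –CH2OCH3: C–O–C linkage → ether.
  CH(COOCH3): pendant –COOCH3: carbonyl C bonded to C and –OCH3 → ester.
  CH(I): halogen on an sp³ carbon → alkyl halide.
  CH(NHCOCH3): pendant –NHC(=O)CH3: N bonded to a carbonyl → amide (not amine).
  CH=CH2: C=C double bond → alkene.
Distinct types present: aldehyde, alkene, alkyl halide, amide, carboxylic acid, ester, ether, nitro.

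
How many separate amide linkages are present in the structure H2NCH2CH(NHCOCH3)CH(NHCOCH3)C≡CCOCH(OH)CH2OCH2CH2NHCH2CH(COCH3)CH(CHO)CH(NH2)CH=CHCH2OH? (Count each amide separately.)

–NH2 on an sp³ carbon with no adjacent C=O → amine.
pendant –NHC(=O)CH3: N bonded to a carbonyl → amide (not amine).
pendant –NHC(=O)CH3: N bonded to a carbonyl → amide (not amine).
C≡C triple bond → alkyne.
–C(=O)– with carbon on both sides → ketone.
–OH on an sp³ carbon → alcohol (secondary).
C–O–C with sp³ carbons on both sides and no adjacent C=O → ether.
C–N–C with sp³ carbons and no adjacent C=O → amine (secondary).
pendant –COCH3: carbonyl C bonded to two carbons → ketone.
pendant –CHO: carbonyl C bonded to C and H → aldehyde.
–NH2 on an sp³ carbon with no adjacent C=O → amine.
C=C double bond → alkene.
–OH on an sp³ carbon → alcohol.
Amide appears at: CH(NHCOCH3), CH(NHCOCH3) → 2.

2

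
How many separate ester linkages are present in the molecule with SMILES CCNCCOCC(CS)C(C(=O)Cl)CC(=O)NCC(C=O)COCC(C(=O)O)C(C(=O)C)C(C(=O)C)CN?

Reading the structure from left to right:
  CH2NHCH2: C–N–C with sp³ carbons and no adjacent C=O → amine (secondary).
  CH2OCH2: C–O–C with sp³ carbons on both sides and no adjacent C=O → ether.
  CH(CH2SH): pendant –CH2SH → thiol.
  CH(COCl): pendant –C(=O)X: carbonyl C bonded to C and halogen → acyl halide.
  CH2CONHCH2: –C(=O)–N– linkage → amide (the N is not an amine).
  CH(CHO): pendant –CHO: carbonyl C bonded to C and H → aldehyde.
  CH2OCH2: C–O–C with sp³ carbons on both sides and no adjacent C=O → ether.
  CH(COOH): pendant –COOH: carbonyl C bonded to C and –OH → carboxylic acid.
  CH(COCH3): pendant –COCH3: carbonyl C bonded to two carbons → ketone.
  CH(COCH3): pendant –COCH3: carbonyl C bonded to two carbons → ketone.
  CH2NH2: –NH2 on an sp³ carbon with no adjacent C=O → amine.
No segment is a ester: CH2OCH2 is ether, not ester; CH2OCH2 is ether, not ester; CH(COOH) is carboxylic acid, not ester. → 0.

0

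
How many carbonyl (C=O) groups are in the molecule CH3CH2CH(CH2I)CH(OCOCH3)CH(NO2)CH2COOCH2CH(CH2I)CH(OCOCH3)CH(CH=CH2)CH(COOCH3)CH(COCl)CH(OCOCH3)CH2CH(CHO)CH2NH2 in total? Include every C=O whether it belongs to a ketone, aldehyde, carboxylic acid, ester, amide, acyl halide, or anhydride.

7

CH(OCOCH3): ester, 1 C=O (running total 1).
CH2COOCH2: ester, 1 C=O (running total 2).
CH(OCOCH3): ester, 1 C=O (running total 3).
CH(COOCH3): ester, 1 C=O (running total 4).
CH(COCl): acyl halide, 1 C=O (running total 5).
CH(OCOCH3): ester, 1 C=O (running total 6).
CH(CHO): aldehyde, 1 C=O (running total 7).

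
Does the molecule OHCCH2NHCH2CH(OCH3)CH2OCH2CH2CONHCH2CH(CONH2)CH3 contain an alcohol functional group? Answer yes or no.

no

terminal –CHO: carbonyl C bonded to H and C → aldehyde.
C–N–C with sp³ carbons and no adjacent C=O → amine (secondary).
pendant –OCH3: C–O–C with sp³ C, no adjacent C=O → ether.
C–O–C with sp³ carbons on both sides and no adjacent C=O → ether.
–C(=O)–N– linkage → amide (the N is not an amine).
pendant –CONH2: carbonyl C bonded to C and N → amide.
The groups actually present are: aldehyde, amide, amine, ether.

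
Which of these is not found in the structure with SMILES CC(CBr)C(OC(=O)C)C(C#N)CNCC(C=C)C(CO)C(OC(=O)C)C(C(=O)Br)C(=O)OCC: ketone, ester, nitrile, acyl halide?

ketone

acyl halide: present (CH(COBr) — pendant –C(=O)X: carbonyl C bonded to C and halogen → acyl halide).
ester: present (CH(OCOCH3) — pendant –OC(=O)CH3: an acyloxy group → ester).
nitrile: present (CH(CN) — pendant –C≡N: nitrile).
ketone: absent. In each of CH(OCOCH3) and COOCH2CH3, the C=O is bonded to an –O–C group, which defines an ester, not a ketone. In CH(COBr), the C=O is bonded to a halogen, which defines an acyl halide, not a ketone.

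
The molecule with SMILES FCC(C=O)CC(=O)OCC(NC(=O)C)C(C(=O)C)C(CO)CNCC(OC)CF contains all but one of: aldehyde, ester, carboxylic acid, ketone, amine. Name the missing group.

carboxylic acid

ketone: present (CH(COCH3) — pendant –COCH3: carbonyl C bonded to two carbons → ketone).
amine: present (CH2NHCH2 — C–N–C with sp³ carbons and no adjacent C=O → amine (secondary)).
aldehyde: present (CH(CHO) — pendant –CHO: carbonyl C bonded to C and H → aldehyde).
ester: present (CH2COOCH2 — –C(=O)–O–C with C on the carbonyl side → ester).
carboxylic acid: absent. In CH2COOCH2, the acyl oxygen is bonded to carbon (–O–C), not to H, so this is an ester. In CH(NHCOCH3), the carbonyl is bonded to nitrogen, not to –OH; that is an amide.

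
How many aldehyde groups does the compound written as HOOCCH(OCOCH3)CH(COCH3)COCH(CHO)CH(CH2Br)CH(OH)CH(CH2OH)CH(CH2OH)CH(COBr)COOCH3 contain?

1

Working along the chain:
  HOOC: –COOH: carbonyl C bonded to –OH and C → carboxylic acid (the –OH is not a separate alcohol).
  CH(OCOCH3): pendant –OC(=O)CH3: an acyloxy group → ester.
  CH(COCH3): pendant –COCH3: carbonyl C bonded to two carbons → ketone.
  CO: –C(=O)– with carbon on both sides → ketone.
  CH(CHO): pendant –CHO: carbonyl C bonded to C and H → aldehyde.
  CH(CH2Br): pendant –CH2X: halogen on sp³ carbon → alkyl halide.
  CH(OH): –OH on an sp³ carbon → alcohol (secondary).
  CH(CH2OH): pendant –CH2OH on an sp³ backbone C → alcohol.
  CH(CH2OH): pendant –CH2OH on an sp³ backbone C → alcohol.
  CH(COBr): pendant –C(=O)X: carbonyl C bonded to C and halogen → acyl halide.
  COOCH3: –C(=O)OCH3: carbonyl C bonded to C and to –OCH3 → ester (not ketone + ether).
Aldehyde appears at: CH(CHO) → 1.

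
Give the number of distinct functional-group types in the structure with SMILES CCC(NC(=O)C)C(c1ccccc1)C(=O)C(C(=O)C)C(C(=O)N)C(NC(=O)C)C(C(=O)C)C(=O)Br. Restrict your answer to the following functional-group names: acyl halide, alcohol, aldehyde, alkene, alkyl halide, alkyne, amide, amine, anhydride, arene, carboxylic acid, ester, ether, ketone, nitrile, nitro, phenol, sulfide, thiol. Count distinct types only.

Taking each segment in turn:
  CH(NHCOCH3): pendant –NHC(=O)CH3: N bonded to a carbonyl → amide (not amine).
  CH(C6H5): pendant –C6H5: benzene ring → arene.
  CO: –C(=O)– with carbon on both sides → ketone.
  CH(COCH3): pendant –COCH3: carbonyl C bonded to two carbons → ketone.
  CH(CONH2): pendant –CONH2: carbonyl C bonded to C and N → amide.
  CH(NHCOCH3): pendant –NHC(=O)CH3: N bonded to a carbonyl → amide (not amine).
  CH(COCH3): pendant –COCH3: carbonyl C bonded to two carbons → ketone.
  COBr: –C(=O)Br: carbonyl C bonded to C and to a halogen → acyl halide (not alkyl halide).
Distinct types present: acyl halide, amide, arene, ketone.

4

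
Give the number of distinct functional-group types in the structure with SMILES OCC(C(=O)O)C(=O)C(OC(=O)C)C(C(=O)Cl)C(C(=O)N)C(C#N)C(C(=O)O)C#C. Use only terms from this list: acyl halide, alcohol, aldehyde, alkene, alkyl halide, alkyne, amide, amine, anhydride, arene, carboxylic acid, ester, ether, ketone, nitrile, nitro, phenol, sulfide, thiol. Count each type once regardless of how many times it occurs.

8

HO– on an sp³ carbon → alcohol.
pendant –COOH: carbonyl C bonded to C and –OH → carboxylic acid.
–C(=O)– with carbon on both sides → ketone.
pendant –OC(=O)CH3: an acyloxy group → ester.
pendant –C(=O)X: carbonyl C bonded to C and halogen → acyl halide.
pendant –CONH2: carbonyl C bonded to C and N → amide.
pendant –C≡N: nitrile.
pendant –COOH: carbonyl C bonded to C and –OH → carboxylic acid.
C≡C triple bond → alkyne.
Distinct types present: acyl halide, alcohol, alkyne, amide, carboxylic acid, ester, ketone, nitrile.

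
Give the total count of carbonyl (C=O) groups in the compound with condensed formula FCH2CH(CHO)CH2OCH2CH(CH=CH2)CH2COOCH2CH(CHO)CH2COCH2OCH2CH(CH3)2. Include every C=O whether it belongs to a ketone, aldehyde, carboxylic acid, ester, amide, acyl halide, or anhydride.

CH(CHO): aldehyde, 1 C=O (running total 1).
CH2COOCH2: ester, 1 C=O (running total 2).
CH(CHO): aldehyde, 1 C=O (running total 3).
CO: ketone, 1 C=O (running total 4).

4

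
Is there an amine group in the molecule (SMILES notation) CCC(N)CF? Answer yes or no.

Taking each segment in turn:
  CH(NH2): –NH2 on an sp³ carbon with no adjacent C=O → amine.
  CH2F: halogen on an sp³ carbon → alkyl halide.
The CH(NH2) segment supplies the amine: –NH2 on an sp³ carbon with no adjacent C=O → amine.

yes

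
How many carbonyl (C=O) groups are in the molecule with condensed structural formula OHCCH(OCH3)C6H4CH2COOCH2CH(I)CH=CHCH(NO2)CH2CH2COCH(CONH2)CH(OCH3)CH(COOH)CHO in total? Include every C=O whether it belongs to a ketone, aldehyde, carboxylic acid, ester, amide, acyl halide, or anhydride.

OHC: aldehyde, 1 C=O (running total 1).
CH2COOCH2: ester, 1 C=O (running total 2).
CO: ketone, 1 C=O (running total 3).
CH(CONH2): amide, 1 C=O (running total 4).
CH(COOH): carboxylic acid, 1 C=O (running total 5).
CHO: aldehyde, 1 C=O (running total 6).

6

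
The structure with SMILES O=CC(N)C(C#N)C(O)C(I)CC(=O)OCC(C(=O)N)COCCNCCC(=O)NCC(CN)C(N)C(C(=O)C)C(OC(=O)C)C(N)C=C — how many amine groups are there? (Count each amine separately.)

5

terminal –CHO: carbonyl C bonded to H and C → aldehyde.
–NH2 on an sp³ carbon with no adjacent C=O → amine.
pendant –C≡N: nitrile.
–OH on an sp³ carbon → alcohol (secondary).
halogen on an sp³ carbon → alkyl halide.
–C(=O)–O–C with C on the carbonyl side → ester.
pendant –CONH2: carbonyl C bonded to C and N → amide.
C–O–C with sp³ carbons on both sides and no adjacent C=O → ether.
C–N–C with sp³ carbons and no adjacent C=O → amine (secondary).
–C(=O)–N– linkage → amide (the N is not an amine).
pendant –CH2NH2: N on sp³ C, no adjacent C=O → amine.
–NH2 on an sp³ carbon with no adjacent C=O → amine.
pendant –COCH3: carbonyl C bonded to two carbons → ketone.
pendant –OC(=O)CH3: an acyloxy group → ester.
–NH2 on an sp³ carbon with no adjacent C=O → amine.
C=C double bond → alkene.
Amine appears at: CH(NH2), CH2NHCH2, CH(CH2NH2), CH(NH2), CH(NH2) → 5.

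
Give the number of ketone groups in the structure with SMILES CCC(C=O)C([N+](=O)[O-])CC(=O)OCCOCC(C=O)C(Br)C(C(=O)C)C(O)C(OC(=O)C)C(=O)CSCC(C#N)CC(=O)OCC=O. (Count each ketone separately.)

2

pendant –CHO: carbonyl C bonded to C and H → aldehyde.
–NO2 on an sp³ carbon → nitro (the N=O is not a carbonyl).
–C(=O)–O–C with C on the carbonyl side → ester.
C–O–C with sp³ carbons on both sides and no adjacent C=O → ether.
pendant –CHO: carbonyl C bonded to C and H → aldehyde.
halogen on an sp³ carbon → alkyl halide.
pendant –COCH3: carbonyl C bonded to two carbons → ketone.
–OH on an sp³ carbon → alcohol (secondary).
pendant –OC(=O)CH3: an acyloxy group → ester.
–C(=O)– with carbon on both sides → ketone.
C–S–C linkage → sulfide (thioether).
pendant –C≡N: nitrile.
–C(=O)–O–C with C on the carbonyl side → ester.
terminal –CHO: carbonyl C bonded to H and C → aldehyde.
Ketone appears at: CH(COCH3), CO → 2.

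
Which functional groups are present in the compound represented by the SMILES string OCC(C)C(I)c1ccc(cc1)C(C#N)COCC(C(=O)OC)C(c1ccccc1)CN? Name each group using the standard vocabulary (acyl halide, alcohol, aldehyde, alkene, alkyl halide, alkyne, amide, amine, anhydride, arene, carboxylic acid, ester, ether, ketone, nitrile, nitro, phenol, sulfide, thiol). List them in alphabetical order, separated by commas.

alcohol, alkyl halide, amine, arene, ester, ether, nitrile

Working along the chain:
  HOCH2: HO– on an sp³ carbon → alcohol.
  CH(I): halogen on an sp³ carbon → alkyl halide.
  C6H4: para-disubstituted benzene ring → arene.
  CH(CN): pendant –C≡N: nitrile.
  CH2OCH2: C–O–C with sp³ carbons on both sides and no adjacent C=O → ether.
  CH(COOCH3): pendant –COOCH3: carbonyl C bonded to C and –OCH3 → ester.
  CH(C6H5): pendant –C6H5: benzene ring → arene.
  CH2NH2: –NH2 on an sp³ carbon with no adjacent C=O → amine.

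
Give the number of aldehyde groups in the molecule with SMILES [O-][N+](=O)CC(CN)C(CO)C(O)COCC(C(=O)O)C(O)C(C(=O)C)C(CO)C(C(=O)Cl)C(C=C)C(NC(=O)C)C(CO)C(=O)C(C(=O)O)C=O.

Working along the chain:
  O2NCH2: –NO2 on carbon → nitro group.
  CH(CH2NH2): pendant –CH2NH2: N on sp³ C, no adjacent C=O → amine.
  CH(CH2OH): pendant –CH2OH on an sp³ backbone C → alcohol.
  CH(OH): –OH on an sp³ carbon → alcohol (secondary).
  CH2OCH2: C–O–C with sp³ carbons on both sides and no adjacent C=O → ether.
  CH(COOH): pendant –COOH: carbonyl C bonded to C and –OH → carboxylic acid.
  CH(OH): –OH on an sp³ carbon → alcohol (secondary).
  CH(COCH3): pendant –COCH3: carbonyl C bonded to two carbons → ketone.
  CH(CH2OH): pendant –CH2OH on an sp³ backbone C → alcohol.
  CH(COCl): pendant –C(=O)X: carbonyl C bonded to C and halogen → acyl halide.
  CH(CH=CH2): pendant –CH=CH2: C=C double bond → alkene.
  CH(NHCOCH3): pendant –NHC(=O)CH3: N bonded to a carbonyl → amide (not amine).
  CH(CH2OH): pendant –CH2OH on an sp³ backbone C → alcohol.
  CO: –C(=O)– with carbon on both sides → ketone.
  CH(COOH): pendant –COOH: carbonyl C bonded to C and –OH → carboxylic acid.
  CHO: terminal –CHO: carbonyl C bonded to H and C → aldehyde.
Aldehyde appears at: CHO → 1.

1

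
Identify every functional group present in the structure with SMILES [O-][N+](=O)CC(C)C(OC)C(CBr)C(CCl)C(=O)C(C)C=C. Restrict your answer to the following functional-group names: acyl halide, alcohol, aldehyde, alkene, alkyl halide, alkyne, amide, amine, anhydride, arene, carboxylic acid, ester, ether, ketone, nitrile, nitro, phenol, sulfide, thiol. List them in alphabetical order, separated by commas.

alkene, alkyl halide, ether, ketone, nitro

Working along the chain:
  O2NCH2: –NO2 on carbon → nitro group.
  CH(OCH3): pendant –OCH3: C–O–C with sp³ C, no adjacent C=O → ether.
  CH(CH2Br): pendant –CH2X: halogen on sp³ carbon → alkyl halide.
  CH(CH2Cl): pendant –CH2X: halogen on sp³ carbon → alkyl halide.
  CO: –C(=O)– with carbon on both sides → ketone.
  CH=CH2: C=C double bond → alkene.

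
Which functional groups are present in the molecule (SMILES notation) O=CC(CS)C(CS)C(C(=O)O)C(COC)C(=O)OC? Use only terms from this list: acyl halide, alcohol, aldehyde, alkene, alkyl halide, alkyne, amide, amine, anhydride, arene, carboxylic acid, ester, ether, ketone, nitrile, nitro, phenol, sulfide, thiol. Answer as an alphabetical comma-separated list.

aldehyde, carboxylic acid, ester, ether, thiol

Working along the chain:
  OHC: terminal –CHO: carbonyl C bonded to H and C → aldehyde.
  CH(CH2SH): pendant –CH2SH → thiol.
  CH(CH2SH): pendant –CH2SH → thiol.
  CH(COOH): pendant –COOH: carbonyl C bonded to C and –OH → carboxylic acid.
  CH(CH2OCH3): pendant –CH2OCH3: C–O–C linkage → ether.
  COOCH3: –C(=O)OCH3: carbonyl C bonded to C and to –OCH3 → ester (not ketone + ether).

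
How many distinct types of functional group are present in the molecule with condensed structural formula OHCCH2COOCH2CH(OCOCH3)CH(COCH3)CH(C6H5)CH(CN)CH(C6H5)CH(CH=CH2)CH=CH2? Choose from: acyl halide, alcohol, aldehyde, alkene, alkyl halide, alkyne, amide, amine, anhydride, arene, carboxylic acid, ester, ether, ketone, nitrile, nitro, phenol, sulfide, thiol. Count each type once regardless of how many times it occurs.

6

terminal –CHO: carbonyl C bonded to H and C → aldehyde.
–C(=O)–O–C with C on the carbonyl side → ester.
pendant –OC(=O)CH3: an acyloxy group → ester.
pendant –COCH3: carbonyl C bonded to two carbons → ketone.
pendant –C6H5: benzene ring → arene.
pendant –C≡N: nitrile.
pendant –C6H5: benzene ring → arene.
pendant –CH=CH2: C=C double bond → alkene.
C=C double bond → alkene.
Distinct types present: aldehyde, alkene, arene, ester, ketone, nitrile.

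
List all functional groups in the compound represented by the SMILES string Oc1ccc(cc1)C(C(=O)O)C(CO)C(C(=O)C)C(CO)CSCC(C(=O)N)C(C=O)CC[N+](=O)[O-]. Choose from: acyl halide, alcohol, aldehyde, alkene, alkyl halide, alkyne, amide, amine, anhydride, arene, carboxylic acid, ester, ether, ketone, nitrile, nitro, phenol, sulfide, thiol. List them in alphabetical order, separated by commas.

alcohol, aldehyde, amide, arene, carboxylic acid, ketone, nitro, phenol, sulfide

Working along the chain:
  HOC6H4: –OH attached directly to an aromatic ring → phenol (not alcohol); the ring itself is an arene.
  CH(COOH): pendant –COOH: carbonyl C bonded to C and –OH → carboxylic acid.
  CH(CH2OH): pendant –CH2OH on an sp³ backbone C → alcohol.
  CH(COCH3): pendant –COCH3: carbonyl C bonded to two carbons → ketone.
  CH(CH2OH): pendant –CH2OH on an sp³ backbone C → alcohol.
  CH2SCH2: C–S–C linkage → sulfide (thioether).
  CH(CONH2): pendant –CONH2: carbonyl C bonded to C and N → amide.
  CH(CHO): pendant –CHO: carbonyl C bonded to C and H → aldehyde.
  CH2NO2: –NO2 on carbon → nitro group.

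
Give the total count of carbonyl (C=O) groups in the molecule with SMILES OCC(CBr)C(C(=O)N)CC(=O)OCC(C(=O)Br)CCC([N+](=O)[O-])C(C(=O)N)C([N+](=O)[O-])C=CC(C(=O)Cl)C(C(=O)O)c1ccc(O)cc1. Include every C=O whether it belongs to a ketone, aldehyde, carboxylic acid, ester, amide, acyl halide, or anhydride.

CH(CONH2): amide, 1 C=O (running total 1).
CH2COOCH2: ester, 1 C=O (running total 2).
CH(COBr): acyl halide, 1 C=O (running total 3).
CH(CONH2): amide, 1 C=O (running total 4).
CH(COCl): acyl halide, 1 C=O (running total 5).
CH(COOH): carboxylic acid, 1 C=O (running total 6).

6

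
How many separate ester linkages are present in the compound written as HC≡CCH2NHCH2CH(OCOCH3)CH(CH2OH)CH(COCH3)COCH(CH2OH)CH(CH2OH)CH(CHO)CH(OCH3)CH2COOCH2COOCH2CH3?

C≡C triple bond → alkyne.
C–N–C with sp³ carbons and no adjacent C=O → amine (secondary).
pendant –OC(=O)CH3: an acyloxy group → ester.
pendant –CH2OH on an sp³ backbone C → alcohol.
pendant –COCH3: carbonyl C bonded to two carbons → ketone.
–C(=O)– with carbon on both sides → ketone.
pendant –CH2OH on an sp³ backbone C → alcohol.
pendant –CH2OH on an sp³ backbone C → alcohol.
pendant –CHO: carbonyl C bonded to C and H → aldehyde.
pendant –OCH3: C–O–C with sp³ C, no adjacent C=O → ether.
–C(=O)–O–C with C on the carbonyl side → ester.
–C(=O)OCH2CH3: carbonyl C bonded to C and to –OEt → ester.
Ester appears at: CH(OCOCH3), CH2COOCH2, COOCH2CH3 → 3.

3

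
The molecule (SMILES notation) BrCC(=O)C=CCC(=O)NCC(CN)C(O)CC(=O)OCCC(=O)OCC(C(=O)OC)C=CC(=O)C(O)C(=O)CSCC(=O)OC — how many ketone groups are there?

halogen on an sp³ carbon → alkyl halide.
–C(=O)– with carbon on both sides → ketone.
C=C double bond → alkene.
–C(=O)–N– linkage → amide (the N is not an amine).
pendant –CH2NH2: N on sp³ C, no adjacent C=O → amine.
–OH on an sp³ carbon → alcohol (secondary).
–C(=O)–O–C with C on the carbonyl side → ester.
–C(=O)–O–C with C on the carbonyl side → ester.
pendant –COOCH3: carbonyl C bonded to C and –OCH3 → ester.
C=C double bond → alkene.
–C(=O)– with carbon on both sides → ketone.
–OH on an sp³ carbon → alcohol (secondary).
–C(=O)– with carbon on both sides → ketone.
C–S–C linkage → sulfide (thioether).
–C(=O)OCH3: carbonyl C bonded to C and to –OCH3 → ester (not ketone + ether).
Ketone appears at: CO, CO, CO → 3.

3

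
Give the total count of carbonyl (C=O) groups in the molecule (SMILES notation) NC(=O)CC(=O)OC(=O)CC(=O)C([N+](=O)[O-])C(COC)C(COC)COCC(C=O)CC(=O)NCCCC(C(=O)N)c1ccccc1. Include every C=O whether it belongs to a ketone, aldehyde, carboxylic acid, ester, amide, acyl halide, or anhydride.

7

H2NCO: amide, 1 C=O (running total 1).
CH2CO-O-COCH2: anhydride, 2 C=O (running total 3).
CO: ketone, 1 C=O (running total 4).
CH(CHO): aldehyde, 1 C=O (running total 5).
CH2CONHCH2: amide, 1 C=O (running total 6).
CH(CONH2): amide, 1 C=O (running total 7).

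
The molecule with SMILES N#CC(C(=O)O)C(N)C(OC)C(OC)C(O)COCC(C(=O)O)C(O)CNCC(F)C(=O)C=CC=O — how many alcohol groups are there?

Reading the structure from left to right:
  N≡C: N≡C–: carbon triple-bonded to nitrogen → nitrile.
  CH(COOH): pendant –COOH: carbonyl C bonded to C and –OH → carboxylic acid.
  CH(NH2): –NH2 on an sp³ carbon with no adjacent C=O → amine.
  CH(OCH3): pendant –OCH3: C–O–C with sp³ C, no adjacent C=O → ether.
  CH(OCH3): pendant –OCH3: C–O–C with sp³ C, no adjacent C=O → ether.
  CH(OH): –OH on an sp³ carbon → alcohol (secondary).
  CH2OCH2: C–O–C with sp³ carbons on both sides and no adjacent C=O → ether.
  CH(COOH): pendant –COOH: carbonyl C bonded to C and –OH → carboxylic acid.
  CH(OH): –OH on an sp³ carbon → alcohol (secondary).
  CH2NHCH2: C–N–C with sp³ carbons and no adjacent C=O → amine (secondary).
  CH(F): halogen on an sp³ carbon → alkyl halide.
  CO: –C(=O)– with carbon on both sides → ketone.
  CH=CH: C=C double bond → alkene.
  CHO: terminal –CHO: carbonyl C bonded to H and C → aldehyde.
Alcohol appears at: CH(OH), CH(OH) → 2.

2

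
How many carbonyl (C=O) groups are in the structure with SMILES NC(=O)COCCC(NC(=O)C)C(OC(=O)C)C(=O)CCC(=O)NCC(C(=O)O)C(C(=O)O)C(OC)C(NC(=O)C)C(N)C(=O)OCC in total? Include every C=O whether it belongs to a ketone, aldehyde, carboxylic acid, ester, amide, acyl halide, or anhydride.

H2NCO: amide, 1 C=O (running total 1).
CH(NHCOCH3): amide, 1 C=O (running total 2).
CH(OCOCH3): ester, 1 C=O (running total 3).
CO: ketone, 1 C=O (running total 4).
CH2CONHCH2: amide, 1 C=O (running total 5).
CH(COOH): carboxylic acid, 1 C=O (running total 6).
CH(COOH): carboxylic acid, 1 C=O (running total 7).
CH(NHCOCH3): amide, 1 C=O (running total 8).
COOCH2CH3: ester, 1 C=O (running total 9).

9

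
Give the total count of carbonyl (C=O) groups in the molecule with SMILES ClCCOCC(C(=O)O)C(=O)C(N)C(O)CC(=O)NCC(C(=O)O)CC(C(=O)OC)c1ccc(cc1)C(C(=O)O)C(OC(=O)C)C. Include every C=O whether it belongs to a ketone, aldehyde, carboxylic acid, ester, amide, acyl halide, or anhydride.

CH(COOH): carboxylic acid, 1 C=O (running total 1).
CO: ketone, 1 C=O (running total 2).
CH2CONHCH2: amide, 1 C=O (running total 3).
CH(COOH): carboxylic acid, 1 C=O (running total 4).
CH(COOCH3): ester, 1 C=O (running total 5).
CH(COOH): carboxylic acid, 1 C=O (running total 6).
CH(OCOCH3): ester, 1 C=O (running total 7).

7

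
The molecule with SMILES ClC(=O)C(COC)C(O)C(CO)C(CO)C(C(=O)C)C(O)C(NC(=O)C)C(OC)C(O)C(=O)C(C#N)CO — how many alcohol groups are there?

Working along the chain:
  ClCO: –C(=O)Cl: carbonyl C bonded to C and to a halogen → acyl halide (not alkyl halide).
  CH(CH2OCH3): pendant –CH2OCH3: C–O–C linkage → ether.
  CH(OH): –OH on an sp³ carbon → alcohol (secondary).
  CH(CH2OH): pendant –CH2OH on an sp³ backbone C → alcohol.
  CH(CH2OH): pendant –CH2OH on an sp³ backbone C → alcohol.
  CH(COCH3): pendant –COCH3: carbonyl C bonded to two carbons → ketone.
  CH(OH): –OH on an sp³ carbon → alcohol (secondary).
  CH(NHCOCH3): pendant –NHC(=O)CH3: N bonded to a carbonyl → amide (not amine).
  CH(OCH3): pendant –OCH3: C–O–C with sp³ C, no adjacent C=O → ether.
  CH(OH): –OH on an sp³ carbon → alcohol (secondary).
  CO: –C(=O)– with carbon on both sides → ketone.
  CH(CN): pendant –C≡N: nitrile.
  CH2OH: –OH on an sp³ carbon → alcohol.
Alcohol appears at: CH(OH), CH(CH2OH), CH(CH2OH), CH(OH), CH(OH), CH2OH → 6.

6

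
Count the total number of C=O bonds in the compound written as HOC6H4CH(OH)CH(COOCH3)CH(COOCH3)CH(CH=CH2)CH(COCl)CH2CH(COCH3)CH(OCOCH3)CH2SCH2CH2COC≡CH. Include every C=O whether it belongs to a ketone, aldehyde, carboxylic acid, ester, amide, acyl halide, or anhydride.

6

CH(COOCH3): ester, 1 C=O (running total 1).
CH(COOCH3): ester, 1 C=O (running total 2).
CH(COCl): acyl halide, 1 C=O (running total 3).
CH(COCH3): ketone, 1 C=O (running total 4).
CH(OCOCH3): ester, 1 C=O (running total 5).
CO: ketone, 1 C=O (running total 6).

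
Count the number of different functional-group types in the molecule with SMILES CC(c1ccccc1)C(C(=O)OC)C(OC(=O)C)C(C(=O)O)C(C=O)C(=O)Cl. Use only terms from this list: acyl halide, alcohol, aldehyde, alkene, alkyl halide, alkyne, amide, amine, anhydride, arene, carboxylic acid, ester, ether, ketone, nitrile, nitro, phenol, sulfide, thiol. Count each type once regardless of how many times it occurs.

Taking each segment in turn:
  CH(C6H5): pendant –C6H5: benzene ring → arene.
  CH(COOCH3): pendant –COOCH3: carbonyl C bonded to C and –OCH3 → ester.
  CH(OCOCH3): pendant –OC(=O)CH3: an acyloxy group → ester.
  CH(COOH): pendant –COOH: carbonyl C bonded to C and –OH → carboxylic acid.
  CH(CHO): pendant –CHO: carbonyl C bonded to C and H → aldehyde.
  COCl: –C(=O)Cl: carbonyl C bonded to C and to a halogen → acyl halide (not alkyl halide).
Distinct types present: acyl halide, aldehyde, arene, carboxylic acid, ester.

5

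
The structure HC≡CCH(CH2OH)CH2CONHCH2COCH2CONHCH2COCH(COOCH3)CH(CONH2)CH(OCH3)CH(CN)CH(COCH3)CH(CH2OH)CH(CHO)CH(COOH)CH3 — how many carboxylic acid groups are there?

Working along the chain:
  HC≡C: C≡C triple bond → alkyne.
  CH(CH2OH): pendant –CH2OH on an sp³ backbone C → alcohol.
  CH2CONHCH2: –C(=O)–N– linkage → amide (the N is not an amine).
  CO: –C(=O)– with carbon on both sides → ketone.
  CH2CONHCH2: –C(=O)–N– linkage → amide (the N is not an amine).
  CO: –C(=O)– with carbon on both sides → ketone.
  CH(COOCH3): pendant –COOCH3: carbonyl C bonded to C and –OCH3 → ester.
  CH(CONH2): pendant –CONH2: carbonyl C bonded to C and N → amide.
  CH(OCH3): pendant –OCH3: C–O–C with sp³ C, no adjacent C=O → ether.
  CH(CN): pendant –C≡N: nitrile.
  CH(COCH3): pendant –COCH3: carbonyl C bonded to two carbons → ketone.
  CH(CH2OH): pendant –CH2OH on an sp³ backbone C → alcohol.
  CH(CHO): pendant –CHO: carbonyl C bonded to C and H → aldehyde.
  CH(COOH): pendant –COOH: carbonyl C bonded to C and –OH → carboxylic acid.
Carboxylic acid appears at: CH(COOH) → 1.

1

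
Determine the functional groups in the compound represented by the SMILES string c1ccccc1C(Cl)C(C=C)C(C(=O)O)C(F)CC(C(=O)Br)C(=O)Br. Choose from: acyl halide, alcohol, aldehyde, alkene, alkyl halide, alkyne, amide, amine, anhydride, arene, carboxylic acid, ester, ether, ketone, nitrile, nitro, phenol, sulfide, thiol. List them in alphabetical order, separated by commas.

C6H5– phenyl ring → arene.
halogen on an sp³ carbon → alkyl halide.
pendant –CH=CH2: C=C double bond → alkene.
pendant –COOH: carbonyl C bonded to C and –OH → carboxylic acid.
halogen on an sp³ carbon → alkyl halide.
pendant –C(=O)X: carbonyl C bonded to C and halogen → acyl halide.
–C(=O)Br: carbonyl C bonded to C and to a halogen → acyl halide (not alkyl halide).

acyl halide, alkene, alkyl halide, arene, carboxylic acid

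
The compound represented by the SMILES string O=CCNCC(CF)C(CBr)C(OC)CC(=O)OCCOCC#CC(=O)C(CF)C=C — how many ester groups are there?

1

Reading the structure from left to right:
  OHC: terminal –CHO: carbonyl C bonded to H and C → aldehyde.
  CH2NHCH2: C–N–C with sp³ carbons and no adjacent C=O → amine (secondary).
  CH(CH2F): pendant –CH2X: halogen on sp³ carbon → alkyl halide.
  CH(CH2Br): pendant –CH2X: halogen on sp³ carbon → alkyl halide.
  CH(OCH3): pendant –OCH3: C–O–C with sp³ C, no adjacent C=O → ether.
  CH2COOCH2: –C(=O)–O–C with C on the carbonyl side → ester.
  CH2OCH2: C–O–C with sp³ carbons on both sides and no adjacent C=O → ether.
  C≡C: C≡C triple bond → alkyne.
  CO: –C(=O)– with carbon on both sides → ketone.
  CH(CH2F): pendant –CH2X: halogen on sp³ carbon → alkyl halide.
  CH=CH2: C=C double bond → alkene.
Ester appears at: CH2COOCH2 → 1.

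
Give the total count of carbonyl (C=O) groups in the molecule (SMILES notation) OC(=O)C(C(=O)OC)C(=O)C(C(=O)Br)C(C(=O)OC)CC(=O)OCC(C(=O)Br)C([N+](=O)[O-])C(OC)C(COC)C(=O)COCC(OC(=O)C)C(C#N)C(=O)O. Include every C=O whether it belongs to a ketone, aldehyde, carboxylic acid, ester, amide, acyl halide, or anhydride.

HOOC: carboxylic acid, 1 C=O (running total 1).
CH(COOCH3): ester, 1 C=O (running total 2).
CO: ketone, 1 C=O (running total 3).
CH(COBr): acyl halide, 1 C=O (running total 4).
CH(COOCH3): ester, 1 C=O (running total 5).
CH2COOCH2: ester, 1 C=O (running total 6).
CH(COBr): acyl halide, 1 C=O (running total 7).
CO: ketone, 1 C=O (running total 8).
CH(OCOCH3): ester, 1 C=O (running total 9).
COOH: carboxylic acid, 1 C=O (running total 10).

10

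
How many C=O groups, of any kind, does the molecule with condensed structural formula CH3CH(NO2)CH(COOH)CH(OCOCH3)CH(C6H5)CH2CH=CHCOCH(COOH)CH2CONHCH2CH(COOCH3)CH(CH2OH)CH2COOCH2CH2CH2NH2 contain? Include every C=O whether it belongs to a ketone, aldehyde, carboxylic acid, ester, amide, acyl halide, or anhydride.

7

CH(COOH): carboxylic acid, 1 C=O (running total 1).
CH(OCOCH3): ester, 1 C=O (running total 2).
CO: ketone, 1 C=O (running total 3).
CH(COOH): carboxylic acid, 1 C=O (running total 4).
CH2CONHCH2: amide, 1 C=O (running total 5).
CH(COOCH3): ester, 1 C=O (running total 6).
CH2COOCH2: ester, 1 C=O (running total 7).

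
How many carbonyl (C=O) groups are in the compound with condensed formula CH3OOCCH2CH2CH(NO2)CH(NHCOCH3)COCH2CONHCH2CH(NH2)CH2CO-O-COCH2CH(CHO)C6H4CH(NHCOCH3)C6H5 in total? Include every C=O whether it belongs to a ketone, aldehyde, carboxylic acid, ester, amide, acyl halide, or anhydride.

8

CH3OOC: ester, 1 C=O (running total 1).
CH(NHCOCH3): amide, 1 C=O (running total 2).
CO: ketone, 1 C=O (running total 3).
CH2CONHCH2: amide, 1 C=O (running total 4).
CH2CO-O-COCH2: anhydride, 2 C=O (running total 6).
CH(CHO): aldehyde, 1 C=O (running total 7).
CH(NHCOCH3): amide, 1 C=O (running total 8).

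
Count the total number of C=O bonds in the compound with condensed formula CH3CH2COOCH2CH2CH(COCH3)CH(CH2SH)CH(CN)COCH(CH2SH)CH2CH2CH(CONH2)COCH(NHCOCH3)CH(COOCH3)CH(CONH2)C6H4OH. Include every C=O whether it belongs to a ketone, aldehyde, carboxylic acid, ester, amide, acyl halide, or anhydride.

CH2COOCH2: ester, 1 C=O (running total 1).
CH(COCH3): ketone, 1 C=O (running total 2).
CO: ketone, 1 C=O (running total 3).
CH(CONH2): amide, 1 C=O (running total 4).
CO: ketone, 1 C=O (running total 5).
CH(NHCOCH3): amide, 1 C=O (running total 6).
CH(COOCH3): ester, 1 C=O (running total 7).
CH(CONH2): amide, 1 C=O (running total 8).

8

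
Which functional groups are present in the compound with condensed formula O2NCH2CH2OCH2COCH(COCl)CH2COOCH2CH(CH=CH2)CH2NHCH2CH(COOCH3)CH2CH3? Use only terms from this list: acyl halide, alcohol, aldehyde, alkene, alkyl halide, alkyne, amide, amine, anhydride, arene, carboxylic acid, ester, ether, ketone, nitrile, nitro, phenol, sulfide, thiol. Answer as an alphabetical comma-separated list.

Taking each segment in turn:
  O2NCH2: –NO2 on carbon → nitro group.
  CH2OCH2: C–O–C with sp³ carbons on both sides and no adjacent C=O → ether.
  CO: –C(=O)– with carbon on both sides → ketone.
  CH(COCl): pendant –C(=O)X: carbonyl C bonded to C and halogen → acyl halide.
  CH2COOCH2: –C(=O)–O–C with C on the carbonyl side → ester.
  CH(CH=CH2): pendant –CH=CH2: C=C double bond → alkene.
  CH2NHCH2: C–N–C with sp³ carbons and no adjacent C=O → amine (secondary).
  CH(COOCH3): pendant –COOCH3: carbonyl C bonded to C and –OCH3 → ester.

acyl halide, alkene, amine, ester, ether, ketone, nitro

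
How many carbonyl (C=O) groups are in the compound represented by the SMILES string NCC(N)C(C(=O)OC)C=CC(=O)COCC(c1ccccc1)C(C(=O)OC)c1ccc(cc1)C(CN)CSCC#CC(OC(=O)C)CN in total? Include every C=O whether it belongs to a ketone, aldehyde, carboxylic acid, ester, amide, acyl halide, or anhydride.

4

CH(COOCH3): ester, 1 C=O (running total 1).
CO: ketone, 1 C=O (running total 2).
CH(COOCH3): ester, 1 C=O (running total 3).
CH(OCOCH3): ester, 1 C=O (running total 4).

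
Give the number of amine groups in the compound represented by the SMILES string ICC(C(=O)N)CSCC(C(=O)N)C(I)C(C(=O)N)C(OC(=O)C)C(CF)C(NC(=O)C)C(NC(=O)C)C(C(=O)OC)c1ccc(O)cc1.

Taking each segment in turn:
  ICH2: halogen on an sp³ carbon → alkyl halide.
  CH(CONH2): pendant –CONH2: carbonyl C bonded to C and N → amide.
  CH2SCH2: C–S–C linkage → sulfide (thioether).
  CH(CONH2): pendant –CONH2: carbonyl C bonded to C and N → amide.
  CH(I): halogen on an sp³ carbon → alkyl halide.
  CH(CONH2): pendant –CONH2: carbonyl C bonded to C and N → amide.
  CH(OCOCH3): pendant –OC(=O)CH3: an acyloxy group → ester.
  CH(CH2F): pendant –CH2X: halogen on sp³ carbon → alkyl halide.
  CH(NHCOCH3): pendant –NHC(=O)CH3: N bonded to a carbonyl → amide (not amine).
  CH(NHCOCH3): pendant –NHC(=O)CH3: N bonded to a carbonyl → amide (not amine).
  CH(COOCH3): pendant –COOCH3: carbonyl C bonded to C and –OCH3 → ester.
  C6H4OH: –OH attached directly to an aromatic ring → phenol (not alcohol); the ring itself is an arene.
No segment is a amine: CH(CONH2) is amide, not amine; CH(CONH2) is amide, not amine; CH(CONH2) is amide, not amine. → 0.

0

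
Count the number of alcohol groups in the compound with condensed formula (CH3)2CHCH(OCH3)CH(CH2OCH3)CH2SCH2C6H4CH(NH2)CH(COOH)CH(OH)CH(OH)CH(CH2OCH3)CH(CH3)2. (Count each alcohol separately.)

2

pendant –OCH3: C–O–C with sp³ C, no adjacent C=O → ether.
pendant –CH2OCH3: C–O–C linkage → ether.
C–S–C linkage → sulfide (thioether).
para-disubstituted benzene ring → arene.
–NH2 on an sp³ carbon with no adjacent C=O → amine.
pendant –COOH: carbonyl C bonded to C and –OH → carboxylic acid.
–OH on an sp³ carbon → alcohol (secondary).
–OH on an sp³ carbon → alcohol (secondary).
pendant –CH2OCH3: C–O–C linkage → ether.
Alcohol appears at: CH(OH), CH(OH) → 2.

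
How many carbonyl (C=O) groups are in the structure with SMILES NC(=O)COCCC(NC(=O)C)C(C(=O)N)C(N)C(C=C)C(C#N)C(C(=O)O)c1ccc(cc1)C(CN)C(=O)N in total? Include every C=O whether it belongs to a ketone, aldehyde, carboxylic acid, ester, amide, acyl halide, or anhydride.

5

H2NCO: amide, 1 C=O (running total 1).
CH(NHCOCH3): amide, 1 C=O (running total 2).
CH(CONH2): amide, 1 C=O (running total 3).
CH(COOH): carboxylic acid, 1 C=O (running total 4).
CONH2: amide, 1 C=O (running total 5).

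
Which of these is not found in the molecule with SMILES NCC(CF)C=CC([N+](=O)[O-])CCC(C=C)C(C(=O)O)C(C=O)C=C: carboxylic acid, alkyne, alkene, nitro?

alkene: present (CH=CH — C=C double bond → alkene).
carboxylic acid: present (CH(COOH) — pendant –COOH: carbonyl C bonded to C and –OH → carboxylic acid).
nitro: present (CH(NO2) — –NO2 on an sp³ carbon → nitro (the N=O is not a carbonyl)).
alkyne: no segment matches this pattern.

alkyne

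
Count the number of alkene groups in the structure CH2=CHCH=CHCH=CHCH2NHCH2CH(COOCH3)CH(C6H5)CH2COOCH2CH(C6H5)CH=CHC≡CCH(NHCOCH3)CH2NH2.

4

C=C double bond → alkene.
C=C double bond → alkene.
C=C double bond → alkene.
C–N–C with sp³ carbons and no adjacent C=O → amine (secondary).
pendant –COOCH3: carbonyl C bonded to C and –OCH3 → ester.
pendant –C6H5: benzene ring → arene.
–C(=O)–O–C with C on the carbonyl side → ester.
pendant –C6H5: benzene ring → arene.
C=C double bond → alkene.
C≡C triple bond → alkyne.
pendant –NHC(=O)CH3: N bonded to a carbonyl → amide (not amine).
–NH2 on an sp³ carbon with no adjacent C=O → amine.
Alkene appears at: CH2=CH, CH=CH, CH=CH, CH=CH → 4.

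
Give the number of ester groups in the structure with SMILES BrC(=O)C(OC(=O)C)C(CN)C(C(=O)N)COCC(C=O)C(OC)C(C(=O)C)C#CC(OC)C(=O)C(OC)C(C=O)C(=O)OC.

2

Taking each segment in turn:
  BrCO: –C(=O)Br: carbonyl C bonded to C and to a halogen → acyl halide (not alkyl halide).
  CH(OCOCH3): pendant –OC(=O)CH3: an acyloxy group → ester.
  CH(CH2NH2): pendant –CH2NH2: N on sp³ C, no adjacent C=O → amine.
  CH(CONH2): pendant –CONH2: carbonyl C bonded to C and N → amide.
  CH2OCH2: C–O–C with sp³ carbons on both sides and no adjacent C=O → ether.
  CH(CHO): pendant –CHO: carbonyl C bonded to C and H → aldehyde.
  CH(OCH3): pendant –OCH3: C–O–C with sp³ C, no adjacent C=O → ether.
  CH(COCH3): pendant –COCH3: carbonyl C bonded to two carbons → ketone.
  C≡C: C≡C triple bond → alkyne.
  CH(OCH3): pendant –OCH3: C–O–C with sp³ C, no adjacent C=O → ether.
  CO: –C(=O)– with carbon on both sides → ketone.
  CH(OCH3): pendant –OCH3: C–O–C with sp³ C, no adjacent C=O → ether.
  CH(CHO): pendant –CHO: carbonyl C bonded to C and H → aldehyde.
  COOCH3: –C(=O)OCH3: carbonyl C bonded to C and to –OCH3 → ester (not ketone + ether).
Ester appears at: CH(OCOCH3), COOCH3 → 2.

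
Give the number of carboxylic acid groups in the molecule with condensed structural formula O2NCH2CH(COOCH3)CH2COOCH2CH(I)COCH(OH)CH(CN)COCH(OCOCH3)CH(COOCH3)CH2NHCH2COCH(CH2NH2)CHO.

0

–NO2 on carbon → nitro group.
pendant –COOCH3: carbonyl C bonded to C and –OCH3 → ester.
–C(=O)–O–C with C on the carbonyl side → ester.
halogen on an sp³ carbon → alkyl halide.
–C(=O)– with carbon on both sides → ketone.
–OH on an sp³ carbon → alcohol (secondary).
pendant –C≡N: nitrile.
–C(=O)– with carbon on both sides → ketone.
pendant –OC(=O)CH3: an acyloxy group → ester.
pendant –COOCH3: carbonyl C bonded to C and –OCH3 → ester.
C–N–C with sp³ carbons and no adjacent C=O → amine (secondary).
–C(=O)– with carbon on both sides → ketone.
pendant –CH2NH2: N on sp³ C, no adjacent C=O → amine.
terminal –CHO: carbonyl C bonded to H and C → aldehyde.
No segment is a carboxylic acid: CH(COOCH3) is ester, not carboxylic acid; CH2COOCH2 is ester, not carboxylic acid; CH(OH) is alcohol, not carboxylic acid. → 0.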